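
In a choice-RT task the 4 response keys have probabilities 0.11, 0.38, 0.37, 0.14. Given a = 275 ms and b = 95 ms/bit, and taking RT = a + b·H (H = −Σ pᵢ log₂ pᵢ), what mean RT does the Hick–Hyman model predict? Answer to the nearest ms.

447 ms

H = 0.11·log₂(1/0.11) + 0.38·log₂(1/0.38) + 0.37·log₂(1/0.37) + 0.14·log₂(1/0.14) = 1.8086 bits.
RT = 275 + 95 × 1.8086 = 446.81 ms.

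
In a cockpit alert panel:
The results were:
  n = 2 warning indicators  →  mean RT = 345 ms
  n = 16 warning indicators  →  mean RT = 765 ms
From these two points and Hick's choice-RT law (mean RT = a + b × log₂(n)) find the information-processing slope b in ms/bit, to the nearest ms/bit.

140 ms/bit

b = (RT₂ − RT₁)/(log₂ n₂ − log₂ n₁) = (765 − 345)/(4 − 1) = 140 ms/bit.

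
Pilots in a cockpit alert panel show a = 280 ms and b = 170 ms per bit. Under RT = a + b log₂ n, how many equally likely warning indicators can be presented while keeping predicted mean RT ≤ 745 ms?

6

Set 280 + 170·log₂ n ≤ 745 → log₂ n ≤ (745 − 280)/170 = 2.7353.
So n ≤ 2^2.7353 = 6.659; the largest integer n is 6.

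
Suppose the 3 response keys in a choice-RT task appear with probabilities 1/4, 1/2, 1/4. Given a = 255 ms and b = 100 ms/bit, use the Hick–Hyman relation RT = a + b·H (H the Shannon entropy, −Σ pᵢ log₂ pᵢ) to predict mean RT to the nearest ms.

405 ms

Each term −pᵢ log₂ pᵢ: 0.25·2 + 0.5·1 + 0.25·2; summed, H = 1.500 bits.
Mean RT = a + bH = 255 + 100·1.500 = 405.00 ms.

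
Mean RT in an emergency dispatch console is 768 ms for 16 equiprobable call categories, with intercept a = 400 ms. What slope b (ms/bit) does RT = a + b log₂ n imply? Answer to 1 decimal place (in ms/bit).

92.0 ms/bit

16 alternatives carry log₂ 16 = 4 bits; the choice cost is 768 − 400 = 368 ms, so b = 368/4 = 92.000 ms/bit.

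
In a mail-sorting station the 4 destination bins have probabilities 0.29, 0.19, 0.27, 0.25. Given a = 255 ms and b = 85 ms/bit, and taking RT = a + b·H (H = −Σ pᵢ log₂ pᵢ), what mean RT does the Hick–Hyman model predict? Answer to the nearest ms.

424 ms

Entropy contributions −pᵢ log₂ pᵢ: 0.5179, 0.4552, 0.5100, 0.5000; sum H = 1.9832 bits.
RT = a + bH = 255 + 85·1.9832 = 423.57 ms.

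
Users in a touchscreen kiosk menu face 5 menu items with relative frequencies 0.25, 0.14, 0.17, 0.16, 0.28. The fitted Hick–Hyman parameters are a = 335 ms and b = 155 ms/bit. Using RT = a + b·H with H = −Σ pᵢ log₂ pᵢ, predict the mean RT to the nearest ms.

H = 0.25·log₂(1/0.25) + 0.14·log₂(1/0.14) + 0.17·log₂(1/0.17) + 0.16·log₂(1/0.16) + 0.28·log₂(1/0.28) = 2.2689 bits.
RT = 335 + 155 × 2.2689 = 686.68 ms.

687 ms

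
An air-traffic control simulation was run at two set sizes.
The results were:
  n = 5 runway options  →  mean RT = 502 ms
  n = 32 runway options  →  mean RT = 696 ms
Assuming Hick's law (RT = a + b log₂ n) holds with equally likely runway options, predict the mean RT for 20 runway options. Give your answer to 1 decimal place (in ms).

646.9 ms

With log₂ n on the abscissa the relation is linear; from the two conditions:
  b = (696 − 502) / (log₂ 32 − log₂ 5) = 194 / (5 − 2.3219) = 72.440 ms/bit
  a = 502 − 72.440 × 2.3219 = 333.799 ms
Then RT(20) = 333.799 + 72.440 × log₂ 20 = 333.799 + 72.440 × 4.3219 ≈ 646.880 ms.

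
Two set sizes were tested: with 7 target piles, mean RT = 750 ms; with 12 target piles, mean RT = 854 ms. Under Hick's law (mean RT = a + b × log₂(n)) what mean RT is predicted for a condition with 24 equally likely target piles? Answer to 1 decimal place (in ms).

987.7 ms

Fit slope and intercept:
  b = (854 − 750) / (log₂ 12 − log₂ 7) = 104 / (3.5850 − 2.8074) = 133.744 ms/bit
  a = 750 − 133.744 × 2.8074 = 374.534 ms
Then RT(24) = 374.534 + 133.744 × log₂ 24 = 374.534 + 133.744 × 4.5850 ≈ 987.744 ms.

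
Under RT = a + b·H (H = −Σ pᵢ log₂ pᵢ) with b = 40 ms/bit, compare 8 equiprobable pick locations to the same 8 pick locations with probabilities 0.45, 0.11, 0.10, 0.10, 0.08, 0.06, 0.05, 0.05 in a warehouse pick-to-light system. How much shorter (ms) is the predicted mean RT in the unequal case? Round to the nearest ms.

20 ms

Equiprobable entropy H₀ = log₂ 8 = 3.0000 bits.
Skewed entropy H = −Σ pᵢ log₂ pᵢ = 2.5003 bits.
ΔRT = b·(H₀ − H) = 40 × 0.4997 = 19.99 ms.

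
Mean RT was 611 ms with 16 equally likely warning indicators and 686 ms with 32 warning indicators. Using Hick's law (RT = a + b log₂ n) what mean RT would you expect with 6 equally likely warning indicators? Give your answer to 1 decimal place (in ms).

Solve the two-equation system in a and b:
  b = (686 − 611) / (log₂ 32 − log₂ 16) = 75 / (5 − 4) = 75.000 ms/bit
  a = 611 − 75.000 × 4 = 311.000 ms
Then RT(6) = 311.000 + 75.000 × log₂ 6 = 311.000 + 75.000 × 2.5850 ≈ 504.872 ms.

504.9 ms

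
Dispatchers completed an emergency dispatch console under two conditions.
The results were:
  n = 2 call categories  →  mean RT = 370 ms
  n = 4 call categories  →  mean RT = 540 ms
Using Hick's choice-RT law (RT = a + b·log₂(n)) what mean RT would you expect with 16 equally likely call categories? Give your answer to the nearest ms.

880 ms

Solve the two-equation system in a and b:
  b = (540 − 370) / (log₂ 4 − log₂ 2) = 170 / (2 − 1) = 170 ms/bit
  a = 370 − 170 × 1 = 200 ms
Then RT(16) = 200 + 170 × log₂ 16 = 200 + 170 × 4 ≈ 880.000 ms.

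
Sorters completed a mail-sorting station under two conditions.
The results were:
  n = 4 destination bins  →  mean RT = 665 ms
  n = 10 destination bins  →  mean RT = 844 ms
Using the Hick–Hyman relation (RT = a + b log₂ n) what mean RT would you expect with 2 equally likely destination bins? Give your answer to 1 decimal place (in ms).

Solve the two-equation system in a and b:
  b = (844 − 665) / (log₂ 10 − log₂ 4) = 179 / (3.3219 − 2) = 135.408 ms/bit
  a = 665 − 135.408 × 2 = 394.183 ms
Then RT(2) = 394.183 + 135.408 × log₂ 2 = 394.183 + 135.408 × 1 ≈ 529.592 ms.

529.6 ms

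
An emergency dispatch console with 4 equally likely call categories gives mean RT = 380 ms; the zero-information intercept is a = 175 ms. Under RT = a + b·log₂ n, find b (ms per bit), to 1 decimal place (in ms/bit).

102.5 ms/bit

4 alternatives carry log₂ 4 = 2 bits; the choice cost is 380 − 175 = 205 ms, so b = 205/2 = 102.500 ms/bit.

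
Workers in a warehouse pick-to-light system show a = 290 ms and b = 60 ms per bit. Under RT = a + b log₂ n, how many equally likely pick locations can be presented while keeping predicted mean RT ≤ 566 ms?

24

Information budget: (566 − 290)/60 = 4.6000 bits, so n ≤ 2^4.6000 = 24.251 → at most 24.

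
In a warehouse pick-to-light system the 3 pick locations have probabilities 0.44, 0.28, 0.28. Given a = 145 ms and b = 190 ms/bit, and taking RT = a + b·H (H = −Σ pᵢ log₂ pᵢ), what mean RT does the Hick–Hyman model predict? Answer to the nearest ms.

Entropy contributions −pᵢ log₂ pᵢ: 0.5211, 0.5142, 0.5142; sum H = 1.5496 bits.
RT = a + bH = 145 + 190·1.5496 = 439.42 ms.

439 ms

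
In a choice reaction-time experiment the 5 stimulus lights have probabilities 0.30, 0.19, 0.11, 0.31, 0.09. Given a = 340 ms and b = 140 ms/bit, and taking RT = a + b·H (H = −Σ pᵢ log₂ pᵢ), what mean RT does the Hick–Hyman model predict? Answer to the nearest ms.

643 ms

H = 0.30·log₂(1/0.30) + 0.19·log₂(1/0.19) + 0.11·log₂(1/0.11) + 0.31·log₂(1/0.31) + 0.09·log₂(1/0.09) = 2.1631 bits.
RT = 340 + 140 × 2.1631 = 642.83 ms.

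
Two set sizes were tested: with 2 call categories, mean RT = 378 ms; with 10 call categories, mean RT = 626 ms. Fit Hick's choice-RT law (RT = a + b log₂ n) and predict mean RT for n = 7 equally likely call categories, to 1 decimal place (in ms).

With log₂ n on the abscissa the relation is linear; from the two conditions:
  b = (626 − 378) / (log₂ 10 − log₂ 2) = 248 / (3.3219 − 1) = 106.808 ms/bit
  a = 378 − 106.808 × 1 = 271.192 ms
Then RT(7) = 271.192 + 106.808 × log₂ 7 = 271.192 + 106.808 × 2.8074 ≈ 571.040 ms.

571.0 ms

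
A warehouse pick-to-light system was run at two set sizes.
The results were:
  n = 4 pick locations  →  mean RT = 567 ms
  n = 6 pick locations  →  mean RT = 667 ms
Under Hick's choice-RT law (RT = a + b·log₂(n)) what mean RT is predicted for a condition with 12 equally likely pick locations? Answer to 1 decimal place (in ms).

RT is linear in log₂ n, so two points fix the line:
  b = (667 − 567) / (log₂ 6 − log₂ 4) = 100 / (2.5850 − 2) = 170.951 ms/bit
  a = 567 − 170.951 × 2 = 225.098 ms
Then RT(12) = 225.098 + 170.951 × log₂ 12 = 225.098 + 170.951 × 3.5850 ≈ 837.951 ms.

838.0 ms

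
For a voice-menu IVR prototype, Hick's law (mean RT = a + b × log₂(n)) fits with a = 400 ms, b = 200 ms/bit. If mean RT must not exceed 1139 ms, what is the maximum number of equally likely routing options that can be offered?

12

Information budget: (1139 − 400)/200 = 3.6950 bits, so n ≤ 2^3.6950 = 12.951 → at most 12.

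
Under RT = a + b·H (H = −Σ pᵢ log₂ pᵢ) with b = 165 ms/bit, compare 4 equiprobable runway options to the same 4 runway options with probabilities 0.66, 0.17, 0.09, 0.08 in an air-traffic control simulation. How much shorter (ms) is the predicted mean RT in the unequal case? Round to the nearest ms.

Equiprobable entropy H₀ = log₂ 4 = 2.0000 bits.
Skewed entropy H = −Σ pᵢ log₂ pᵢ = 1.4344 bits.
ΔRT = b·(H₀ − H) = 165 × 0.5656 = 93.32 ms.

93 ms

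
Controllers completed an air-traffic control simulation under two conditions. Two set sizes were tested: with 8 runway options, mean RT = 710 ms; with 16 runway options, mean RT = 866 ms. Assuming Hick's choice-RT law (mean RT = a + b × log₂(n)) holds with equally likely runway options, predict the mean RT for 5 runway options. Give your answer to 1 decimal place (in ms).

RT is linear in log₂ n, so two points fix the line:
  b = (866 − 710) / (log₂ 16 − log₂ 8) = 156 / (4 − 3) = 156.000 ms/bit
  a = 710 − 156.000 × 3 = 242.000 ms
Then RT(5) = 242.000 + 156.000 × log₂ 5 = 242.000 + 156.000 × 2.3219 ≈ 604.221 ms.

604.2 ms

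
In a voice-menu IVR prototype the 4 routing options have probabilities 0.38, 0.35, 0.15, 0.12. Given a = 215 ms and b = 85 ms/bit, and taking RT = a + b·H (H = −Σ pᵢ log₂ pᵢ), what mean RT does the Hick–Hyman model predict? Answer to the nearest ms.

371 ms

H = 0.38·log₂(1/0.38) + 0.35·log₂(1/0.35) + 0.15·log₂(1/0.15) + 0.12·log₂(1/0.12) = 1.8382 bits.
RT = 215 + 85 × 1.8382 = 371.24 ms.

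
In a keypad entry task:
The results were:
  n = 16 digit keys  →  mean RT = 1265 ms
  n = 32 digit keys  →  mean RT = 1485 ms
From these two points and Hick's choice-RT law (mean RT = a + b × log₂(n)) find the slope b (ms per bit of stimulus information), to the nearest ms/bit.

220 ms/bit

The slope on a log₂ axis is (1485 − 1265) / (5 − 4) = 220 ms/bit.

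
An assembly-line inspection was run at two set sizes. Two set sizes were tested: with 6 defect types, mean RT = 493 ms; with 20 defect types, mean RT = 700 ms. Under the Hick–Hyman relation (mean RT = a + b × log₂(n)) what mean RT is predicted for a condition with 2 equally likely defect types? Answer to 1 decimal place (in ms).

304.1 ms

RT is linear in log₂ n, so two points fix the line:
  b = (700 − 493) / (log₂ 20 − log₂ 6) = 207 / (4.3219 − 2.5850) = 119.173 ms/bit
  a = 493 − 119.173 × 2.5850 = 184.941 ms
Then RT(2) = 184.941 + 119.173 × log₂ 2 = 184.941 + 119.173 × 1 ≈ 304.115 ms.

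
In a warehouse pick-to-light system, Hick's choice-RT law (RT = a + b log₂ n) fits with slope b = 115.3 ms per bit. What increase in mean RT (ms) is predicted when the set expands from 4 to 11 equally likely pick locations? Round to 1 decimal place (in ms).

ΔRT = (a + b log₂ n₂) − (a + b log₂ n₁) = b·(log₂ n₂ − log₂ n₁).
log₂(11) − log₂(4) = 3.4594 − 2 = 1.4594.
ΔRT = 115.3 × 1.4594 = 168.272 ms.

168.3 ms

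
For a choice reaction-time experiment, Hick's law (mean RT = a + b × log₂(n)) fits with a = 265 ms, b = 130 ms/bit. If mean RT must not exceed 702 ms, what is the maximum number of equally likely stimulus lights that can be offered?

Information budget: (702 − 265)/130 = 3.3615 bits, so n ≤ 2^3.3615 = 10.278 → at most 10.

10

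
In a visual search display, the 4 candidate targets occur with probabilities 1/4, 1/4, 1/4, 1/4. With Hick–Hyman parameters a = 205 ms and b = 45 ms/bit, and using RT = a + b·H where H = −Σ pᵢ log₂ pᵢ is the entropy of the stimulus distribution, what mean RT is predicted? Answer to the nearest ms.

295 ms

H = −Σ pᵢ log₂ pᵢ = 0.25·2 + 0.25·2 + 0.25·2 + 0.25·2 = 2.000 bits.
RT = 205 + 45 × 2.000 = 295.00 ms.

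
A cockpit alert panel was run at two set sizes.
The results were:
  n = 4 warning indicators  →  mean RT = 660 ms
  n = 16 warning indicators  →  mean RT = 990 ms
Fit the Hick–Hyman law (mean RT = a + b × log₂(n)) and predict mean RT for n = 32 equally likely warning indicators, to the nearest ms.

1155 ms

With log₂ n on the abscissa the relation is linear; from the two conditions:
  b = (990 − 660) / (log₂ 16 − log₂ 4) = 330 / (4 − 2) = 165 ms/bit
  a = 660 − 165 × 2 = 330 ms
Then RT(32) = 330 + 165 × log₂ 32 = 330 + 165 × 5 ≈ 1155.000 ms.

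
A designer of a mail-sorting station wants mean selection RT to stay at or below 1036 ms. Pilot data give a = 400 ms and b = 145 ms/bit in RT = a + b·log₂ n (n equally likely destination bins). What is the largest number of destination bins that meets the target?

20

Set 400 + 145·log₂ n ≤ 1036 → log₂ n ≤ (1036 − 400)/145 = 4.3862.
So n ≤ 2^4.3862 = 20.911; the largest integer n is 20.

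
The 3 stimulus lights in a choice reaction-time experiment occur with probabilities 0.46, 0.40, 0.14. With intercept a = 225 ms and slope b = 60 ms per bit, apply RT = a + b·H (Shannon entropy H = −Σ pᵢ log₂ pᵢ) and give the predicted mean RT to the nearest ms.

311 ms

Entropy contributions −pᵢ log₂ pᵢ: 0.5153, 0.5288, 0.3971; sum H = 1.4412 bits.
RT = a + bH = 225 + 60·1.4412 = 311.47 ms.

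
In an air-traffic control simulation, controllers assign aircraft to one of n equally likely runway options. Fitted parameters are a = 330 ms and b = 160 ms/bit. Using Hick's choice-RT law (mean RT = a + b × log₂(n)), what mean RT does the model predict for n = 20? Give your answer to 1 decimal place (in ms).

1021.5 ms

log₂(20) = 4.3219 bits, so RT = 330 + 160 × 4.3219 ≈ 1021.508 ms.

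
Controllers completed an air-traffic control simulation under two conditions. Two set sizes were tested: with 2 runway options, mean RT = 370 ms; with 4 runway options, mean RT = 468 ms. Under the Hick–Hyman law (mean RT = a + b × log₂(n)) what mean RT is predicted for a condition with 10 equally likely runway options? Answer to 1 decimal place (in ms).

Fit slope and intercept:
  b = (468 − 370) / (log₂ 4 − log₂ 2) = 98 / (2 − 1) = 98.000 ms/bit
  a = 370 − 98.000 × 1 = 272.000 ms
Then RT(10) = 272.000 + 98.000 × log₂ 10 = 272.000 + 98.000 × 3.3219 ≈ 597.549 ms.

597.5 ms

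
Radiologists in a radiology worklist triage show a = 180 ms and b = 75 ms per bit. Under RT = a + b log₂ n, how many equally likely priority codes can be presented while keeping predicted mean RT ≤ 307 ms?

Set 180 + 75·log₂ n ≤ 307 → log₂ n ≤ (307 − 180)/75 = 1.6933.
So n ≤ 2^1.6933 = 3.234; the largest integer n is 3.

3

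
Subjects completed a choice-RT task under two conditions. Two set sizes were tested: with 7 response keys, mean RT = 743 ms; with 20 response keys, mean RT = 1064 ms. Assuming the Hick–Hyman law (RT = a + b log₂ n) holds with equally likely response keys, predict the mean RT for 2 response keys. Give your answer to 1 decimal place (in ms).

359.9 ms

With log₂ n on the abscissa the relation is linear; from the two conditions:
  b = (1064 − 743) / (log₂ 20 − log₂ 7) = 321 / (4.3219 − 2.8074) = 211.941 ms/bit
  a = 743 − 211.941 × 2.8074 = 148.007 ms
Then RT(2) = 148.007 + 211.941 × log₂ 2 = 148.007 + 211.941 × 1 ≈ 359.948 ms.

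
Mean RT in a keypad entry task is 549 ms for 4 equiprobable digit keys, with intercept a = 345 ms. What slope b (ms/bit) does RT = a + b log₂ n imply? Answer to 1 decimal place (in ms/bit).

4 alternatives carry log₂ 4 = 2 bits; the choice cost is 549 − 345 = 204 ms, so b = 204/2 = 102.000 ms/bit.

102.0 ms/bit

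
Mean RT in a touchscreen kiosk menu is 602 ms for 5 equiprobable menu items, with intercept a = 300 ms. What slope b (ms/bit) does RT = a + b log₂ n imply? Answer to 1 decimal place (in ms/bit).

130.1 ms/bit

5 alternatives carry log₂ 5 = 2.3219 bits; the choice cost is 602 − 300 = 302 ms, so b = 302/2.3219 = 130.064 ms/bit.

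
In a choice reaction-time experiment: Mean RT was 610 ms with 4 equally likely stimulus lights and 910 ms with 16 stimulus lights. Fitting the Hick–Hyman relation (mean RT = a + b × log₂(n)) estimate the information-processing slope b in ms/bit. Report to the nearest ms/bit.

Slope: b = (910 − 610) / (log₂ 16 − log₂ 4) = 300/2.0000 = 150 ms/bit.

150 ms/bit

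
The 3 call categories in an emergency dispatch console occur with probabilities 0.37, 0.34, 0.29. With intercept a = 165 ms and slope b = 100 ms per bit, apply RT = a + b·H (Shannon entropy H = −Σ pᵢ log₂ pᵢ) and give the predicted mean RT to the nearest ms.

Entropy contributions −pᵢ log₂ pᵢ: 0.5307, 0.5292, 0.5179; sum H = 1.5778 bits.
RT = a + bH = 165 + 100·1.5778 = 322.78 ms.

323 ms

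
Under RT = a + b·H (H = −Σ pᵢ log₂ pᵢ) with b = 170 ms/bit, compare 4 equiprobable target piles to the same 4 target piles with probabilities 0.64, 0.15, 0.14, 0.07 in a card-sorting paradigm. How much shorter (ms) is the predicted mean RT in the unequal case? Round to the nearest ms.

Equiprobable entropy H₀ = log₂ 4 = 2.0000 bits.
Skewed entropy H = −Σ pᵢ log₂ pᵢ = 1.4883 bits.
ΔRT = b·(H₀ − H) = 170 × 0.5117 = 86.99 ms.

87 ms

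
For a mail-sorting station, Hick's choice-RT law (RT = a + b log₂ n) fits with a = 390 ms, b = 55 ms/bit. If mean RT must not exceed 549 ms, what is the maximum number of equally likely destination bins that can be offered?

7

Set 390 + 55·log₂ n ≤ 549 → log₂ n ≤ (549 − 390)/55 = 2.8909.
So n ≤ 2^2.8909 = 7.417; the largest integer n is 7.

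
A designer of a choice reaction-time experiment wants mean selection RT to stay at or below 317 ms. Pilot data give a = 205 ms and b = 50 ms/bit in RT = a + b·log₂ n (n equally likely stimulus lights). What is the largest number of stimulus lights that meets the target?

4

Information budget: (317 − 205)/50 = 2.2400 bits, so n ≤ 2^2.2400 = 4.724 → at most 4.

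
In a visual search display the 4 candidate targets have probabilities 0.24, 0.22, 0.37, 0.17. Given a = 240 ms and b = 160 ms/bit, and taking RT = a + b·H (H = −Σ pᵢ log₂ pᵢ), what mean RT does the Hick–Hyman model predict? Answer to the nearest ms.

H = 0.24·log₂(1/0.24) + 0.22·log₂(1/0.22) + 0.37·log₂(1/0.37) + 0.17·log₂(1/0.17) = 1.9400 bits.
RT = 240 + 160 × 1.9400 = 550.40 ms.

550 ms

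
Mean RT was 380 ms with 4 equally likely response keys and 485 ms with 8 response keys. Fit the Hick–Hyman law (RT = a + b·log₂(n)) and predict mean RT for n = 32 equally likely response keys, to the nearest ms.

With log₂ n on the abscissa the relation is linear; from the two conditions:
  b = (485 − 380) / (log₂ 8 − log₂ 4) = 105 / (3 − 2) = 105 ms/bit
  a = 380 − 105 × 2 = 170 ms
Then RT(32) = 170 + 105 × log₂ 32 = 170 + 105 × 5 ≈ 695.000 ms.

695 ms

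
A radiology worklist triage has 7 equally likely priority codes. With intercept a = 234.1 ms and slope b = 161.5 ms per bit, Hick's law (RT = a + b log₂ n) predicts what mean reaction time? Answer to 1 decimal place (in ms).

log₂(7) = 2.8074 bits, so RT = 234.1 + 161.5 × 2.8074 ≈ 687.488 ms.

687.5 ms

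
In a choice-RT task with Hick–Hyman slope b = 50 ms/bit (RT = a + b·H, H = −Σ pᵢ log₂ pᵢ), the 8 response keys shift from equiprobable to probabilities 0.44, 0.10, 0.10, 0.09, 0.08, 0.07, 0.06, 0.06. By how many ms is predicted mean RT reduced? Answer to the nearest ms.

23 ms

Equiprobable entropy H₀ = log₂ 8 = 3.0000 bits.
Skewed entropy H = −Σ pᵢ log₂ pᵢ = 2.5453 bits.
ΔRT = b·(H₀ − H) = 50 × 0.4547 = 22.73 ms.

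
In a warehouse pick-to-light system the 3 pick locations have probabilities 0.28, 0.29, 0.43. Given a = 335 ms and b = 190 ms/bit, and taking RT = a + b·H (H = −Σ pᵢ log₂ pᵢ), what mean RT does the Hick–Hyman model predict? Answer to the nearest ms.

H = 0.28·log₂(1/0.28) + 0.29·log₂(1/0.29) + 0.43·log₂(1/0.43) = 1.5557 bits.
RT = 335 + 190 × 1.5557 = 630.58 ms.

631 ms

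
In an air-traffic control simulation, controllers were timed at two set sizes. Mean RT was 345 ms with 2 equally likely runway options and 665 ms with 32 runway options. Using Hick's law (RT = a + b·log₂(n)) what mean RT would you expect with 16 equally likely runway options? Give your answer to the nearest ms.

With log₂ n on the abscissa the relation is linear; from the two conditions:
  b = (665 − 345) / (log₂ 32 − log₂ 2) = 320 / (5 − 1) = 80 ms/bit
  a = 345 − 80 × 1 = 265 ms
Then RT(16) = 265 + 80 × log₂ 16 = 265 + 80 × 4 ≈ 585.000 ms.

585 ms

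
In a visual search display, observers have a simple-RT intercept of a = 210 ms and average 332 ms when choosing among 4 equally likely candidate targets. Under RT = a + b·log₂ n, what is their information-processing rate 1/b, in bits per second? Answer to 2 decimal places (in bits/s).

16.39 bits/s

Choice component = 332 − 210 = 122 ms over log₂(4) = 2 bits.
b = 122 / 2 = 61.000 ms/bit, so 1/b = 16.393 bits/s.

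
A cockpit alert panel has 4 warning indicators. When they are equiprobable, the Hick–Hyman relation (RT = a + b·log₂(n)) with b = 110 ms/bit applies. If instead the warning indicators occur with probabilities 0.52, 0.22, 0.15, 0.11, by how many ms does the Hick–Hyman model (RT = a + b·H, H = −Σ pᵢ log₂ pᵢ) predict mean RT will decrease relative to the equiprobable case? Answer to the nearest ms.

29 ms

The RT saving is b·ΔH. Equiprobable H₀ = log₂(4) = 2.0000 bits; with the given probabilities H = 1.7320 bits.
b·(H₀ − H) = 110 × (2.0000 − 1.7320) = 29.48 ms.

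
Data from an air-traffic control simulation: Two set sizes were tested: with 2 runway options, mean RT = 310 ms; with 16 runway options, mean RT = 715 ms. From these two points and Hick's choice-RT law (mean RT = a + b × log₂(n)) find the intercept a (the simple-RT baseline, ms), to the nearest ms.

175 ms

b = (RT₂ − RT₁)/(log₂ n₂ − log₂ n₁) = (715 − 310)/(4 − 1) = 135 ms/bit.
a = RT₁ − b·log₂ n₁ = 310 − 135 × 1 = 175.000 ms.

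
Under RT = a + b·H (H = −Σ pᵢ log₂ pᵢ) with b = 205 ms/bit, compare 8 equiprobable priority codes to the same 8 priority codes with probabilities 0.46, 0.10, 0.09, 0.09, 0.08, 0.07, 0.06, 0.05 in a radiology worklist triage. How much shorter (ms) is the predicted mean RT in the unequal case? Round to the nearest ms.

104 ms

Equiprobable entropy H₀ = log₂ 8 = 3.0000 bits.
Skewed entropy H = −Σ pᵢ log₂ pᵢ = 2.4925 bits.
ΔRT = b·(H₀ − H) = 205 × 0.5075 = 104.03 ms.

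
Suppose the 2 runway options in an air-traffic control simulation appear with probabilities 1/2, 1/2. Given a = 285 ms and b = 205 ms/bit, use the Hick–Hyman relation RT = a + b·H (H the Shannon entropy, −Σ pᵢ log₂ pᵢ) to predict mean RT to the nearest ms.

490 ms

H = −Σ pᵢ log₂ pᵢ = 0.5·1 + 0.5·1 = 1.000 bits.
RT = 285 + 205 × 1.000 = 490.00 ms.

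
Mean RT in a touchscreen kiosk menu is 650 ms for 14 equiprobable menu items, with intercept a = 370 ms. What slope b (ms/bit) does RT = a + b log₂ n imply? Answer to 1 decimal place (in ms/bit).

b = (650 − 370) / log₂(14) = 280 / 3.8074 = 73.542 ms/bit.

73.5 ms/bit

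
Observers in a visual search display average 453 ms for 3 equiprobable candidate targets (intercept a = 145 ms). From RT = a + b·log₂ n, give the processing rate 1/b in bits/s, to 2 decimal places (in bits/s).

Choice component = 453 − 145 = 308 ms over log₂(3) = 1.5850 bits.
b = 308 / 1.5850 = 194.326 ms/bit, so 1/b = 5.146 bits/s.

5.15 bits/s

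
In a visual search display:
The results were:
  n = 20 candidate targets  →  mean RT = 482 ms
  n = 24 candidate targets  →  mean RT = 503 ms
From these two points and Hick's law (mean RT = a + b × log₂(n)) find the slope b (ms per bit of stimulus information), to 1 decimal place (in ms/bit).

79.8 ms/bit

b = (RT₂ − RT₁)/(log₂ n₂ − log₂ n₁) = (503 − 482)/(4.5850 − 4.3219) = 79.837 ms/bit.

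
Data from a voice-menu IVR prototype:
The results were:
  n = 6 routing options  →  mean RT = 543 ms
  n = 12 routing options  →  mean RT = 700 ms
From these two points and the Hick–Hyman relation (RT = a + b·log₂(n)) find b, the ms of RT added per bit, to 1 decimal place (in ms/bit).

157.0 ms/bit

Slope: b = (700 − 543) / (log₂ 12 − log₂ 6) = 157/1.0000 = 157.000 ms/bit.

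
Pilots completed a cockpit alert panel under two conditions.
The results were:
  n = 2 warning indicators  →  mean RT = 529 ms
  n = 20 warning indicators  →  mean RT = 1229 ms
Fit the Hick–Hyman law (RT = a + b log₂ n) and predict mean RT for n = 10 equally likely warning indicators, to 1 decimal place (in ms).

1018.3 ms

RT is linear in log₂ n, so two points fix the line:
  b = (1229 − 529) / (log₂ 20 − log₂ 2) = 700 / (4.3219 − 1) = 210.721 ms/bit
  a = 529 − 210.721 × 1 = 318.279 ms
Then RT(10) = 318.279 + 210.721 × log₂ 10 = 318.279 + 210.721 × 3.3219 ≈ 1018.279 ms.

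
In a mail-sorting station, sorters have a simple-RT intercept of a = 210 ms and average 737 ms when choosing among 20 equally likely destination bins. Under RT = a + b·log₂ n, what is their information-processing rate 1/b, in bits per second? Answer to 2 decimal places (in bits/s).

b = (737 − 210)/log₂ 20 = 527/4.3219 = 121.936 ms per bit = 0.12194 s/bit; the reciprocal is 8.201 bits/s.

8.20 bits/s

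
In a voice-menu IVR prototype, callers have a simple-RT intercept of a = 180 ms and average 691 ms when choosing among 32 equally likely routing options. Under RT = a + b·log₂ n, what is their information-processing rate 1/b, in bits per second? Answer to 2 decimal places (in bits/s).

9.78 bits/s

Choice component = 691 − 180 = 511 ms over log₂(32) = 5 bits.
b = 511 / 5 = 102.200 ms/bit, so 1/b = 9.785 bits/s.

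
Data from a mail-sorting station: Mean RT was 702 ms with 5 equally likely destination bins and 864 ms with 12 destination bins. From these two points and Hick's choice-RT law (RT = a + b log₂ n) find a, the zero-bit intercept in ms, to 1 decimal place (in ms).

The slope on a log₂ axis is (864 − 702) / (3.5850 − 2.3219) = 128.263 ms/bit.
Intercept: a = 702 − 128.263·log₂(5) = 404.184 ms.

404.2 ms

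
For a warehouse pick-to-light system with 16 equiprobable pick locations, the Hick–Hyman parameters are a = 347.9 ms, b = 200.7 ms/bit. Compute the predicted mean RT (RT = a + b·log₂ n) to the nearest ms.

1151 ms

log₂(16) = 4 bits, so RT = 347.9 + 200.7 × 4 ≈ 1150.700 ms.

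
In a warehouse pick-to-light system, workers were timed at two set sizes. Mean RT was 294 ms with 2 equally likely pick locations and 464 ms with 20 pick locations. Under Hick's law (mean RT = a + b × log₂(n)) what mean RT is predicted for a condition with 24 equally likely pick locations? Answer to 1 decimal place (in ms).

Fit slope and intercept:
  b = (464 − 294) / (log₂ 20 − log₂ 2) = 170 / (4.3219 − 1) = 51.175 ms/bit
  a = 294 − 51.175 × 1 = 242.825 ms
Then RT(24) = 242.825 + 51.175 × log₂ 24 = 242.825 + 51.175 × 4.5850 ≈ 477.461 ms.

477.5 ms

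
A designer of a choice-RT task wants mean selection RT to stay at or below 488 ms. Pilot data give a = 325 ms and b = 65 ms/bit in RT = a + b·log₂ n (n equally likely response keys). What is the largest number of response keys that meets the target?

5

65·log₂ n ≤ 488 − 325 = 163, giving log₂ n ≤ 2.5077 and n ≤ 5.687. The largest whole number is 5.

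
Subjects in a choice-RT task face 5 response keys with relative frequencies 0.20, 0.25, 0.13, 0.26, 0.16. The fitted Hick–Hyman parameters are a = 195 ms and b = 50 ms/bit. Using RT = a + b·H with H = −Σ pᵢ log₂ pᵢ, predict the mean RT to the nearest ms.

Entropy contributions −pᵢ log₂ pᵢ: 0.4644, 0.5000, 0.3826, 0.5053, 0.4230; sum H = 2.2753 bits.
RT = a + bH = 195 + 50·2.2753 = 308.77 ms.

309 ms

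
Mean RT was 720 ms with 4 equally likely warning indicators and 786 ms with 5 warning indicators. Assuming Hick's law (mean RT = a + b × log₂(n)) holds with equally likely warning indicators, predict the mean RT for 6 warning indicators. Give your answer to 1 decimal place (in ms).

839.9 ms

With log₂ n on the abscissa the relation is linear; from the two conditions:
  b = (786 − 720) / (log₂ 5 − log₂ 4) = 66 / (2.3219 − 2) = 205.015 ms/bit
  a = 720 − 205.015 × 2 = 309.971 ms
Then RT(6) = 309.971 + 205.015 × log₂ 6 = 309.971 + 205.015 × 2.5850 ≈ 839.926 ms.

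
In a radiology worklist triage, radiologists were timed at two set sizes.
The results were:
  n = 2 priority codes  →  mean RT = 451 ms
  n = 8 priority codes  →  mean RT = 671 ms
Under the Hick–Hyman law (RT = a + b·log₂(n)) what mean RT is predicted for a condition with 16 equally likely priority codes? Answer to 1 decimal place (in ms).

781.0 ms

RT is linear in log₂ n, so two points fix the line:
  b = (671 − 451) / (log₂ 8 − log₂ 2) = 220 / (3 − 1) = 110.000 ms/bit
  a = 451 − 110.000 × 1 = 341.000 ms
Then RT(16) = 341.000 + 110.000 × log₂ 16 = 341.000 + 110.000 × 4 ≈ 781.000 ms.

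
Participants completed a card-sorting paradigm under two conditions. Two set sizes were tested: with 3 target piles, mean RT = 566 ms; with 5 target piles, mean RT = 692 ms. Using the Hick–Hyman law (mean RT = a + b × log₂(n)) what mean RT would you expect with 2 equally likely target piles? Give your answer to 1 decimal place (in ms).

466.0 ms

Solve the two-equation system in a and b:
  b = (692 − 566) / (log₂ 5 − log₂ 3) = 126 / (2.3219 − 1.5850) = 170.971 ms/bit
  a = 566 − 170.971 × 1.5850 = 295.017 ms
Then RT(2) = 295.017 + 170.971 × log₂ 2 = 295.017 + 170.971 × 1 ≈ 465.988 ms.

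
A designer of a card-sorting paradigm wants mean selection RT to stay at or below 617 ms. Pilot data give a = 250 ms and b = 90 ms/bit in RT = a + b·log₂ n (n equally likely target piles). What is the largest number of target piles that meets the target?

90·log₂ n ≤ 617 − 250 = 367, giving log₂ n ≤ 4.0778 and n ≤ 16.886. The largest whole number is 16.

16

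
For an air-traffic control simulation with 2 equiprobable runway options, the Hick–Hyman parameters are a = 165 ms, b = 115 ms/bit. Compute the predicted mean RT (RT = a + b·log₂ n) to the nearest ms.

log₂(2) = 1 bits, so RT = 165 + 115 × 1 ≈ 280.000 ms.

280 ms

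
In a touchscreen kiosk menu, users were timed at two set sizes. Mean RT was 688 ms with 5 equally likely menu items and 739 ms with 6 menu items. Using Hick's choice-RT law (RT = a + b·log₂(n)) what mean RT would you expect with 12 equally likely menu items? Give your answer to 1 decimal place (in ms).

Fit slope and intercept:
  b = (739 − 688) / (log₂ 6 − log₂ 5) = 51 / (2.5850 − 2.3219) = 193.891 ms/bit
  a = 688 − 193.891 × 2.3219 = 237.799 ms
Then RT(12) = 237.799 + 193.891 × log₂ 12 = 237.799 + 193.891 × 3.5850 ≈ 932.891 ms.

932.9 ms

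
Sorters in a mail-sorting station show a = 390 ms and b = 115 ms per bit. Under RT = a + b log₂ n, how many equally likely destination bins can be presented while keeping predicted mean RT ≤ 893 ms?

Set 390 + 115·log₂ n ≤ 893 → log₂ n ≤ (893 − 390)/115 = 4.3739.
So n ≤ 2^4.3739 = 20.734; the largest integer n is 20.

20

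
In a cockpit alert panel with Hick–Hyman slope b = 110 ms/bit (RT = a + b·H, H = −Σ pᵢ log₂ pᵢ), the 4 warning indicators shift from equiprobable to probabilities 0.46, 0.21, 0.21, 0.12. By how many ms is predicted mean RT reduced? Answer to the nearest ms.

19 ms

The RT saving is b·ΔH. Equiprobable H₀ = log₂(4) = 2.0000 bits; with the given probabilities H = 1.8280 bits.
b·(H₀ − H) = 110 × (2.0000 − 1.8280) = 18.91 ms.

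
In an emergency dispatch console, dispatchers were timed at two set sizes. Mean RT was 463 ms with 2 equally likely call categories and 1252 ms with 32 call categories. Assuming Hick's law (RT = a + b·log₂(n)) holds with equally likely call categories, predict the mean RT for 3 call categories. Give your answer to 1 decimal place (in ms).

Solve the two-equation system in a and b:
  b = (1252 − 463) / (log₂ 32 − log₂ 2) = 789 / (5 − 1) = 197.250 ms/bit
  a = 463 − 197.250 × 1 = 265.750 ms
Then RT(3) = 265.750 + 197.250 × log₂ 3 = 265.750 + 197.250 × 1.5850 ≈ 578.384 ms.

578.4 ms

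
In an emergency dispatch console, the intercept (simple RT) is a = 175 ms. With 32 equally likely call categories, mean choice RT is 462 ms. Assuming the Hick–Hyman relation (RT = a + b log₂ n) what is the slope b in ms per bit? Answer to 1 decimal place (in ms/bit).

57.4 ms/bit

b = (462 − 175) / log₂(32) = 287 / 5 = 57.400 ms/bit.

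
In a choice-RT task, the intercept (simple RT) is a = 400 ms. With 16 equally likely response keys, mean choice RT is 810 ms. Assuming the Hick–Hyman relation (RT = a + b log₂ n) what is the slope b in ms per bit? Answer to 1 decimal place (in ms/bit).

b = (810 − 400) / log₂(16) = 410 / 4 = 102.500 ms/bit.

102.5 ms/bit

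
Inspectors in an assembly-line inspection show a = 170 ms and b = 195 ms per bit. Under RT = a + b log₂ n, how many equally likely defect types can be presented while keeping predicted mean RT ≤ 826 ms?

10

Information budget: (826 − 170)/195 = 3.3641 bits, so n ≤ 2^3.3641 = 10.297 → at most 10.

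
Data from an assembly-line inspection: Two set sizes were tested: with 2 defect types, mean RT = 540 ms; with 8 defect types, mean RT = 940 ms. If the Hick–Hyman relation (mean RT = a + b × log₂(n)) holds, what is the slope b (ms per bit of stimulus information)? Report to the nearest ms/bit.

The slope on a log₂ axis is (940 − 540) / (3 − 1) = 200 ms/bit.

200 ms/bit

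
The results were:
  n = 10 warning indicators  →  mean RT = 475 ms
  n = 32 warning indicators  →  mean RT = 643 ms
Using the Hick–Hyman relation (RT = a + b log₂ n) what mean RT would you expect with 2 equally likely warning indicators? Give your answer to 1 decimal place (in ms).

RT is linear in log₂ n, so two points fix the line:
  b = (643 − 475) / (log₂ 32 − log₂ 10) = 168 / (5 − 3.3219) = 100.115 ms/bit
  a = 475 − 100.115 × 3.3219 = 142.426 ms
Then RT(2) = 142.426 + 100.115 × log₂ 2 = 142.426 + 100.115 × 1 ≈ 242.540 ms.

242.5 ms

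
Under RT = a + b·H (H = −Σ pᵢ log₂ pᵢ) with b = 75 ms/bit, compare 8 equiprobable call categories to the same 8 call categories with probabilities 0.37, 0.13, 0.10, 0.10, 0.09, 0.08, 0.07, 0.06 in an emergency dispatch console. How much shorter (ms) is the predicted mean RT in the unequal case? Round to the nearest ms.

23 ms

Equiprobable entropy H₀ = log₂ 8 = 3.0000 bits.
Skewed entropy H = −Σ pᵢ log₂ pᵢ = 2.6940 bits.
ΔRT = b·(H₀ − H) = 75 × 0.3060 = 22.95 ms.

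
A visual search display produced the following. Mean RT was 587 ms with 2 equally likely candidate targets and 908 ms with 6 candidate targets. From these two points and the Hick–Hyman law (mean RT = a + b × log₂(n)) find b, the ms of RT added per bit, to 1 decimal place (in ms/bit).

The slope on a log₂ axis is (908 − 587) / (2.5850 − 1) = 202.528 ms/bit.

202.5 ms/bit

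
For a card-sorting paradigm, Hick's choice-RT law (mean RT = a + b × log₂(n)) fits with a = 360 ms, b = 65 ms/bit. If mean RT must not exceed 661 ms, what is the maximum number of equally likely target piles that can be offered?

Information budget: (661 − 360)/65 = 4.6308 bits, so n ≤ 2^4.6308 = 24.774 → at most 24.

24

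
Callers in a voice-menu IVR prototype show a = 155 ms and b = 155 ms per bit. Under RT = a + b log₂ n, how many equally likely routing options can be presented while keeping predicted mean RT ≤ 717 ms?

155·log₂ n ≤ 717 − 155 = 562, giving log₂ n ≤ 3.6258 and n ≤ 12.345. The largest whole number is 12.

12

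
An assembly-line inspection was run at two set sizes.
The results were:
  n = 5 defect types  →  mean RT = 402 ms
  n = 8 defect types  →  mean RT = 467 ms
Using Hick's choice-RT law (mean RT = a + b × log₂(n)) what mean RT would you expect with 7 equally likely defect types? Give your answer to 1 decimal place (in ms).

448.5 ms

Solve the two-equation system in a and b:
  b = (467 − 402) / (log₂ 8 − log₂ 5) = 65 / (3 − 2.3219) = 95.860 ms/bit
  a = 402 − 95.860 × 2.3219 = 179.420 ms
Then RT(7) = 179.420 + 95.860 × log₂ 7 = 179.420 + 95.860 × 2.8074 ≈ 448.533 ms.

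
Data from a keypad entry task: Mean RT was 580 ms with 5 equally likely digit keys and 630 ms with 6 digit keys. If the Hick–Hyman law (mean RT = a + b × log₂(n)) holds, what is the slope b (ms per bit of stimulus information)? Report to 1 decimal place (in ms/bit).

190.1 ms/bit

Slope: b = (630 − 580) / (log₂ 6 − log₂ 5) = 50/0.2630 = 190.089 ms/bit.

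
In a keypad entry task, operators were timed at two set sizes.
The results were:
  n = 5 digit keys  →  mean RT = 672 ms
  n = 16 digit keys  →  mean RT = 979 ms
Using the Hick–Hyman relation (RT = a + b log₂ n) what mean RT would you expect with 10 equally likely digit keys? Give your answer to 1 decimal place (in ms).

Solve the two-equation system in a and b:
  b = (979 − 672) / (log₂ 16 − log₂ 5) = 307 / (4 − 2.3219) = 182.948 ms/bit
  a = 672 − 182.948 × 2.3219 = 247.208 ms
Then RT(10) = 247.208 + 182.948 × log₂ 10 = 247.208 + 182.948 × 3.3219 ≈ 854.948 ms.

854.9 ms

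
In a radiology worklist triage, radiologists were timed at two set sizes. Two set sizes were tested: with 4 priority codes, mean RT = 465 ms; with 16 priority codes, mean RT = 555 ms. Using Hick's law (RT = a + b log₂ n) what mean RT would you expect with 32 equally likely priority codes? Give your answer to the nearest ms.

Solve the two-equation system in a and b:
  b = (555 − 465) / (log₂ 16 − log₂ 4) = 90 / (4 − 2) = 45 ms/bit
  a = 465 − 45 × 2 = 375 ms
Then RT(32) = 375 + 45 × log₂ 32 = 375 + 45 × 5 ≈ 600.000 ms.

600 ms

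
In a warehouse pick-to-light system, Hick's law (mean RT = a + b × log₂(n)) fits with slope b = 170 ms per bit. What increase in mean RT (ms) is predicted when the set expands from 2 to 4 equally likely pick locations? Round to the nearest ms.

170 ms

Only the slope matters, since a is common to both: ΔRT = b·log₂(n₂/n₁).
log₂(4) − log₂(2) = log₂(4/2) = log₂(2) = 1.
ΔRT = 170 × 1.0000 = 170.000 ms.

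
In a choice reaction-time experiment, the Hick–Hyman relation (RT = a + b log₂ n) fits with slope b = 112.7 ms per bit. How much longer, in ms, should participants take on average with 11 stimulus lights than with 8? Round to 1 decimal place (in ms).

51.8 ms

Only the slope matters, since a is common to both: ΔRT = b·log₂(n₂/n₁).
log₂(11) − log₂(8) = 3.4594 − 3 = 0.4594.
ΔRT = 112.7 × 0.4594 = 51.778 ms.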